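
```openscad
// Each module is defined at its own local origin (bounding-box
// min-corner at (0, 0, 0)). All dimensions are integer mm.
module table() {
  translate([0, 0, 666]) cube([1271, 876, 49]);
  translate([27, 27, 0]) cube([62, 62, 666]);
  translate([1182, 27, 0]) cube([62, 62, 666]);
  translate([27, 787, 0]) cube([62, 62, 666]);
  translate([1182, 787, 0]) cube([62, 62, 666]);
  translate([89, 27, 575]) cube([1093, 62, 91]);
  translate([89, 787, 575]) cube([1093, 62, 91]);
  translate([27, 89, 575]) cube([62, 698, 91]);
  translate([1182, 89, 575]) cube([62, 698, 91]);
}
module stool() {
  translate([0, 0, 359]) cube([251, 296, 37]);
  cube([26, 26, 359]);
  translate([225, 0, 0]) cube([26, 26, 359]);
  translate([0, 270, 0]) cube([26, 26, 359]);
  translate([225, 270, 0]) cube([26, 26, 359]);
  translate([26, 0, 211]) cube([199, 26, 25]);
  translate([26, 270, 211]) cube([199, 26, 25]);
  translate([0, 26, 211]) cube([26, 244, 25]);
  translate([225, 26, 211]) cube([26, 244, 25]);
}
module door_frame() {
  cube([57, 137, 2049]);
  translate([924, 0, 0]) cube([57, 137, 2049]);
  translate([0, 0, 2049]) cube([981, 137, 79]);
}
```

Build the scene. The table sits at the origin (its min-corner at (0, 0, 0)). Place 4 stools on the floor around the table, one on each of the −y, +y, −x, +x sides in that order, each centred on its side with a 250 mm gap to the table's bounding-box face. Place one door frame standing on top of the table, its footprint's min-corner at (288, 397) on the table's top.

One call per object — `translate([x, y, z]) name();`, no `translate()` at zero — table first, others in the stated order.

table();
translate([510, -546, 0]) stool();
translate([510, 1126, 0]) stool();
translate([-501, 290, 0]) stool();
translate([1521, 290, 0]) stool();
translate([288, 397, 715]) door_frame();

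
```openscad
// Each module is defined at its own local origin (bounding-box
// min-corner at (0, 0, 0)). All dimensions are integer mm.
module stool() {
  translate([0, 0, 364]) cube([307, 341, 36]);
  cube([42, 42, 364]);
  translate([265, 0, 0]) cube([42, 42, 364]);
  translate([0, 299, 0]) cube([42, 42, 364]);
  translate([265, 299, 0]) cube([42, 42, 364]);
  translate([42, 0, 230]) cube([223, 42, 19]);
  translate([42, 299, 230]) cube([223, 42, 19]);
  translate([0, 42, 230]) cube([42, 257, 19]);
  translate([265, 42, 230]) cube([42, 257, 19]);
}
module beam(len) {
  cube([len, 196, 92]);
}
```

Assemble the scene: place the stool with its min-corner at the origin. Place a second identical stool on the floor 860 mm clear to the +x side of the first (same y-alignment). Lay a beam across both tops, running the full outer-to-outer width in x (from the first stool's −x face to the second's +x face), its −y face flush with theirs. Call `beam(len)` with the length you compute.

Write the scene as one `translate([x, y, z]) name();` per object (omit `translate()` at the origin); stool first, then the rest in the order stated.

stool();
translate([1167, 0, 0]) stool();
translate([0, 0, 400]) beam(1474);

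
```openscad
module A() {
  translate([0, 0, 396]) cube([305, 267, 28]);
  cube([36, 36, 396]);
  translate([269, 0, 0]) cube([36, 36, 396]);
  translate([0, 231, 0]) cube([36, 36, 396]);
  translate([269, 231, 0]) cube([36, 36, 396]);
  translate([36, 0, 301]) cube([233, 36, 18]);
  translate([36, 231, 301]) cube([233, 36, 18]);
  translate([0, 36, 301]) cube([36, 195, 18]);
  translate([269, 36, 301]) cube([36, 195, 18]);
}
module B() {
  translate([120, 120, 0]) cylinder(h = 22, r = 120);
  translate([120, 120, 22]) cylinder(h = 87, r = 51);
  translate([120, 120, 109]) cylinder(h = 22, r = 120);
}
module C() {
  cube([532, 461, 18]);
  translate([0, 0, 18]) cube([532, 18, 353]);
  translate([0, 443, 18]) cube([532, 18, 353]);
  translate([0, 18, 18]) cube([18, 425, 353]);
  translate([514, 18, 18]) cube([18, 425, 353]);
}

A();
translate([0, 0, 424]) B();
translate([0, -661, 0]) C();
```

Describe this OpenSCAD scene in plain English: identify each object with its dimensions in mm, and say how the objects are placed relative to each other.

A is a four-legged stool. The seat is 305×267 mm, 28 mm thick, top at z = 424 mm. It stands on four square legs, each 36×36 mm in cross-section, from z = 0 to the seat underside, each flush with a corner of the seat. Four stretchers, 36 mm wide and 18 mm tall, connect adjacent legs with their undersides at z = 301 mm, each running between the inner faces of the legs it joins and aligned with the legs' outer faces on the other axis.

B is a spool: two coaxial disc flanges of radius 120 mm and thickness 22 mm, joined by a core cylinder of radius 51 mm and height 87 mm. The lower flange rests on z = 0 and the three cylinders share a vertical axis.

C is an open-topped rectangular box: outside dimensions 532×461×371 mm, with a uniform wall and base thickness of 18 mm. The base is a full 532×461 slab on the floor; four walls sit on top of the base. The front and back walls (the −y and +y sides) span the full width; the two side walls fit between them.

The spool is on top of the stool. The open box is on the floor beside the stool on its −y side.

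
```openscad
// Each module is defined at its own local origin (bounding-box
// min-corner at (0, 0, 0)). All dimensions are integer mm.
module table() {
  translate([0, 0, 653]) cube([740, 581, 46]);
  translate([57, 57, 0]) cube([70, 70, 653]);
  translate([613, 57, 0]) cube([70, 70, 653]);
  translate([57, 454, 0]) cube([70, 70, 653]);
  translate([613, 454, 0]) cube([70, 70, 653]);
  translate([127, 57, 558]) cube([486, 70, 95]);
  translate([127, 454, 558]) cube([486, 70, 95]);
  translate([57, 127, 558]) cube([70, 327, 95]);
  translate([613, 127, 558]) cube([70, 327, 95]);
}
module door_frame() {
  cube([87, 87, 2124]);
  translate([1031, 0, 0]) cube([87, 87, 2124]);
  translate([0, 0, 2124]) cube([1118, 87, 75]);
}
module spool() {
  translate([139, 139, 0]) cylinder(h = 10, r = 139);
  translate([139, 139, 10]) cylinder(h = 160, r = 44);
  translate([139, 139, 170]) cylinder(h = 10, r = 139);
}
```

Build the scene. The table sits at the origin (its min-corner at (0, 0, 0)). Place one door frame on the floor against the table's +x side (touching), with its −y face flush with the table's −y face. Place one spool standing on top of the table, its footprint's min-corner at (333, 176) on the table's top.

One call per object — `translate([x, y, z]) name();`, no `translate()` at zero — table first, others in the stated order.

table();
translate([740, 0, 0]) door_frame();
translate([333, 176, 699]) spool();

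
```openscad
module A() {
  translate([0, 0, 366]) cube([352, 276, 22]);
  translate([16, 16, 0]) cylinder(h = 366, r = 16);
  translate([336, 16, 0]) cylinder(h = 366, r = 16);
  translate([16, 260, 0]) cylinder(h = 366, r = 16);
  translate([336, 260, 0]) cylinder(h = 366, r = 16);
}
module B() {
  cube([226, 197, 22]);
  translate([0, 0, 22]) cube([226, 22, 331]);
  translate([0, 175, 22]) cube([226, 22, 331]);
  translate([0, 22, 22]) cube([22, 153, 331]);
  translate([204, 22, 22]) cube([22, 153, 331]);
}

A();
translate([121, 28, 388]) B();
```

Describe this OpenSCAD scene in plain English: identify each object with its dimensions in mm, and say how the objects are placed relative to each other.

A is a simple wooden stool: a rectangular seat 352 mm (x) by 276 mm (y), 22 mm thick, top face at z = 388 mm, on four round legs, each 32 mm in diameter. The legs rest on z = 0, each leg's axis is inset half a diameter from the nearest pair of seat edges (so the leg's bounding box is flush with the corner).

B is an open storage box with external size 226×197×353 mm and wall thickness 22 mm (the base is also 22 mm thick). The base covers the whole footprint; the four walls stand on the base, with the y-facing walls full-width and the x-facing walls fitting between their inner faces.

The open box is on top of the stool.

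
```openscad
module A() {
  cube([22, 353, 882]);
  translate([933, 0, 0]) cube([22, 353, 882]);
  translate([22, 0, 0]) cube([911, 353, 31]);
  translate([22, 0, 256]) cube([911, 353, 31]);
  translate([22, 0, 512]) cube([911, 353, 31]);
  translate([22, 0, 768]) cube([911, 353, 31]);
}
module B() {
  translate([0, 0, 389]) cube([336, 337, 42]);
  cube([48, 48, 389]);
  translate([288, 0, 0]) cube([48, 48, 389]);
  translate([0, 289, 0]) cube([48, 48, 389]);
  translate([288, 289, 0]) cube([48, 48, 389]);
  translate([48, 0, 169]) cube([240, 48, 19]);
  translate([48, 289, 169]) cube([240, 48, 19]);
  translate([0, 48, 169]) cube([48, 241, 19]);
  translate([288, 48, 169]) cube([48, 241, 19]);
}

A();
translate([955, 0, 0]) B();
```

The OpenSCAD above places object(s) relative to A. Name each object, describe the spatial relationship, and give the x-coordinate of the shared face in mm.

A is a bookshelf. B is a stool. The stool is against the bookshelf's +x side, with their −y faces flush. The x-coordinate of the shared face is 955 mm.

The bookshelf's +x face and the stool's −x face are both at x = 955 mm.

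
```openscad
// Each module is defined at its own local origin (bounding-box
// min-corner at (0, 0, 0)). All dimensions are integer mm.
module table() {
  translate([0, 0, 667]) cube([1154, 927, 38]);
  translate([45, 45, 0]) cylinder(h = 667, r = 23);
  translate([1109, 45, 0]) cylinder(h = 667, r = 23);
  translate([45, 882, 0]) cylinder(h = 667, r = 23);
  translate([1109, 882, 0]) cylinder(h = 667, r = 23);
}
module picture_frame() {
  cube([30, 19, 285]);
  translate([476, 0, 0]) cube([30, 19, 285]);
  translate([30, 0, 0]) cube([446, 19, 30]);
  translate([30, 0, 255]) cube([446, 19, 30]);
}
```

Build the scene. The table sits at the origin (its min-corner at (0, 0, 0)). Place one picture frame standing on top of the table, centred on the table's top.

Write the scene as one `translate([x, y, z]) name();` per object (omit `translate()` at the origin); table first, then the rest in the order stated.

table();
translate([324, 454, 705]) picture_frame();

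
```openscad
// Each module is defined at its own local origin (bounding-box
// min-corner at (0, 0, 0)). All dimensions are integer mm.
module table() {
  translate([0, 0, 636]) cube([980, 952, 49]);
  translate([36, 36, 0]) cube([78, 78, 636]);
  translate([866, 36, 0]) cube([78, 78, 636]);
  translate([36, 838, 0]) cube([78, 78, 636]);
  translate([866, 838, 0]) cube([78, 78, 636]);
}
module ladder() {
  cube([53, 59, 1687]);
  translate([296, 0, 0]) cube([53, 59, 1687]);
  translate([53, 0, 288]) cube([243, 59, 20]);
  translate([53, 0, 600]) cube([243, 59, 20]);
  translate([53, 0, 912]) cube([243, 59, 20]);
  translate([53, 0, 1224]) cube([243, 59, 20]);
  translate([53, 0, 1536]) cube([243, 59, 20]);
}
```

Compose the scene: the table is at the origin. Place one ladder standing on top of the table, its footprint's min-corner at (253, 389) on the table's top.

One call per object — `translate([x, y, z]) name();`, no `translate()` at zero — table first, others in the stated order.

table();
translate([253, 389, 685]) ladder();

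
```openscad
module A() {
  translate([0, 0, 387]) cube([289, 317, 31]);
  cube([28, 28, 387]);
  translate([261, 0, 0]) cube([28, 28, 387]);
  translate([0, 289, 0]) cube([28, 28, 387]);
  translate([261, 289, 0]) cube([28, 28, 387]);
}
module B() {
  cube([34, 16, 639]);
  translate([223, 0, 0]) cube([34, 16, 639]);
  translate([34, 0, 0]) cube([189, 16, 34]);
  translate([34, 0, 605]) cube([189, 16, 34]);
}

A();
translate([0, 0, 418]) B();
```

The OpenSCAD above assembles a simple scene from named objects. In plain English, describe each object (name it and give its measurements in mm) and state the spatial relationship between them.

A is a four-legged stool. The seat is 289×317 mm, 31 mm thick, top at z = 418 mm. It stands on four square legs, each 28×28 mm in cross-section, from z = 0 to the seat underside, each flush with a corner of the seat.

B is a picture frame with a 189×571 mm rectangular opening (x by z) and a uniform 34 mm border on every side. Frame depth is 16 mm along y. It is built from two vertical stiles running the full outside height and two horizontal rails spanning the gap between the stiles.

The picture frame is on top of the stool.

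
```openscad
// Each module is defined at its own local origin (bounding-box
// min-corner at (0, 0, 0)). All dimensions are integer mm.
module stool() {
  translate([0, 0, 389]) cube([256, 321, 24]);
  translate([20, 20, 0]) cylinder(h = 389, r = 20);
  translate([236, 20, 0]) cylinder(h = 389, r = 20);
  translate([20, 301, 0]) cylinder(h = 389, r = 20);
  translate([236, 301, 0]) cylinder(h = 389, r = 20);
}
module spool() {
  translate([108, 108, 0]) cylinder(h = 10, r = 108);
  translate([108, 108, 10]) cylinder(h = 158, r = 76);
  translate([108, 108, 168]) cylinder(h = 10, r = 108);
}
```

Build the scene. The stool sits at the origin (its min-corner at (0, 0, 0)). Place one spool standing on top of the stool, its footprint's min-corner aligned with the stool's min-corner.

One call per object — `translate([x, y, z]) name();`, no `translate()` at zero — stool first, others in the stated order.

stool();
translate([0, 0, 413]) spool();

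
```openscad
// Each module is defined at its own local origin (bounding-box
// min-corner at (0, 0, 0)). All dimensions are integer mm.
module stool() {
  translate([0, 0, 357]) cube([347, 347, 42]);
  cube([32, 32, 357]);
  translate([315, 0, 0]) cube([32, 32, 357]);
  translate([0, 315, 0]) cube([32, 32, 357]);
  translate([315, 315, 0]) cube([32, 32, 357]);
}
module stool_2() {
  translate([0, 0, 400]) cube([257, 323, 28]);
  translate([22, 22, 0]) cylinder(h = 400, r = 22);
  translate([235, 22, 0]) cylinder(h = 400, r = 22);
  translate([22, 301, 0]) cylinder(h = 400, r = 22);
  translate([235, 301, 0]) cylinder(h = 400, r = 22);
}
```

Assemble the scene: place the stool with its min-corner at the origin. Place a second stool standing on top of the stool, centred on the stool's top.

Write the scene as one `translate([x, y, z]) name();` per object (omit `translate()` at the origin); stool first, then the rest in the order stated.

stool();
translate([45, 12, 399]) stool_2();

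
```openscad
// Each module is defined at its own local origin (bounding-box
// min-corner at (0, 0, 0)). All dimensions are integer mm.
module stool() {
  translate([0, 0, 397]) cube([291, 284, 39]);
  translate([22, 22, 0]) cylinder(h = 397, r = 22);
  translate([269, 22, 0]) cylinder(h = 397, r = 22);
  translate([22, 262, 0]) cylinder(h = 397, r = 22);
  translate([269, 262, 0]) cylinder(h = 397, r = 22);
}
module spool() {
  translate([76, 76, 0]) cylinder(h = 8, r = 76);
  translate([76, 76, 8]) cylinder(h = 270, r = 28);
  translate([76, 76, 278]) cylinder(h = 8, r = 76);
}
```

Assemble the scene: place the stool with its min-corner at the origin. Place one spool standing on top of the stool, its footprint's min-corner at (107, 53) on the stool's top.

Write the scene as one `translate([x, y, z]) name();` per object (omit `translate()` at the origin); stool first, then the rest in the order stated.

stool();
translate([107, 53, 436]) spool();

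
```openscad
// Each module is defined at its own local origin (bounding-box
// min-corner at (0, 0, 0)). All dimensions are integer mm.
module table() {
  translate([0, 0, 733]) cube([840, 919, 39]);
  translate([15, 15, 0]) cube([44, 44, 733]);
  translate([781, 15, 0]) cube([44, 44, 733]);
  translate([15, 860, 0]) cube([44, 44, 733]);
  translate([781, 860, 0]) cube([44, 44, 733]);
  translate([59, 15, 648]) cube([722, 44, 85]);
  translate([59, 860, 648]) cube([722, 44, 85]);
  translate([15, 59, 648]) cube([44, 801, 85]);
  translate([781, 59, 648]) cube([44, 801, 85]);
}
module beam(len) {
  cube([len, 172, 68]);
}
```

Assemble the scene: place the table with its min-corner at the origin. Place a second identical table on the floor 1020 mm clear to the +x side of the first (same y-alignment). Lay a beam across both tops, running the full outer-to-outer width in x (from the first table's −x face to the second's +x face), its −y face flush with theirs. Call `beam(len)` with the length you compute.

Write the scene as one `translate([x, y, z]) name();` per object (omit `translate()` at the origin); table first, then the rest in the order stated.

table();
translate([1860, 0, 0]) table();
translate([0, 0, 772]) beam(2700);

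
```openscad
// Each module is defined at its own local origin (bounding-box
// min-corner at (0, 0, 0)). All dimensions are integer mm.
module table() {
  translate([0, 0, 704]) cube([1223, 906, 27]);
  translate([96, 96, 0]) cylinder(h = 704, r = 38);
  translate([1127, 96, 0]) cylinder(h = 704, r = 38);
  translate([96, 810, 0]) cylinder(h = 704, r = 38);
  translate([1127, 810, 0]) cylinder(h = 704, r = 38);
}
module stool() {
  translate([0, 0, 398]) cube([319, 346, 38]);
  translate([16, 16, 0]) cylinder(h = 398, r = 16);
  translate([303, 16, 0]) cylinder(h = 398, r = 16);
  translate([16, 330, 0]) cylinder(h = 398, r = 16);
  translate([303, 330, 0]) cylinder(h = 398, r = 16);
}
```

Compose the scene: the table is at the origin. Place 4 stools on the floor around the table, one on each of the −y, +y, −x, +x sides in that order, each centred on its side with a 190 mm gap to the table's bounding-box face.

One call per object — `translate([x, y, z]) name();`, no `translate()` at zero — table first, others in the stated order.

table();
translate([452, -536, 0]) stool();
translate([452, 1096, 0]) stool();
translate([-509, 280, 0]) stool();
translate([1413, 280, 0]) stool();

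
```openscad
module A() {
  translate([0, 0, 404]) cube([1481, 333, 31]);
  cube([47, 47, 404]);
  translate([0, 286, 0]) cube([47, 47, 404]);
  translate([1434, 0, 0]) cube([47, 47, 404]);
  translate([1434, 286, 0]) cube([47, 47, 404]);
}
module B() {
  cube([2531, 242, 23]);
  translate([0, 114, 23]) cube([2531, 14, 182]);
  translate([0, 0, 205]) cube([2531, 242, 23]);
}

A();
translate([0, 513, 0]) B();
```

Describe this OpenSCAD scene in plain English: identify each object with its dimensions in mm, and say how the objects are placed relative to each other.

A is a bench: a 1481×333 mm seat slab, 31 mm thick, top at z = 435 mm, on four 47×47 mm square legs flush with the seat corners and standing on z = 0.

B is an I-beam lying along x, 2531 mm long. Overall section height 228 mm. Two flanges 242 mm wide (y) and 23 mm thick, one on the floor and one at the top; a web 14 mm thick runs between them, centred on the flange width.

The I-beam is on the floor beside the bench on its +y side.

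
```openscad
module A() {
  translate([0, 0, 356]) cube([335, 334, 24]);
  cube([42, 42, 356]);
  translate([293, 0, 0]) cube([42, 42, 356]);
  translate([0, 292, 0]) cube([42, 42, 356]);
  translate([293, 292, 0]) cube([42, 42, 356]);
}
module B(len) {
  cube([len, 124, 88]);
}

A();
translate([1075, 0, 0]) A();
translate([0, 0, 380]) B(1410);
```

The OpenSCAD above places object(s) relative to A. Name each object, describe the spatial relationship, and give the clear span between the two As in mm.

Second stool starts at x = 1075; first ends at x = 335; clear span = 1075 − 335 = 740 mm.

A is a stool. B is a beam. A beam spans the tops of two stools. The clear span between the two stools is 740 mm.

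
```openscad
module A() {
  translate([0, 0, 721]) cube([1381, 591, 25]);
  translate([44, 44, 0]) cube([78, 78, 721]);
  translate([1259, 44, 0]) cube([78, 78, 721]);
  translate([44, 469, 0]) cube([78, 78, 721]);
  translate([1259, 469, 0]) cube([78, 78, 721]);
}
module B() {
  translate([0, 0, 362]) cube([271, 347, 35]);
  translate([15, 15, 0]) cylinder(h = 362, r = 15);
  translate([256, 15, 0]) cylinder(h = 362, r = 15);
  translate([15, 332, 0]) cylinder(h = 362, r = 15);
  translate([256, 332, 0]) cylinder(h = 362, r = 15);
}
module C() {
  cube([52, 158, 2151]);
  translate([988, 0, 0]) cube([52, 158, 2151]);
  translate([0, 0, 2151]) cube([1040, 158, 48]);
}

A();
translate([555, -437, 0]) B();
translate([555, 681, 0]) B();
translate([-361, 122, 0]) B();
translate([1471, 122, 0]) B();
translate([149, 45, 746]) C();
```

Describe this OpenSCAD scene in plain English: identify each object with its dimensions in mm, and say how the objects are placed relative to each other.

A is a rectangular dining table. The top is 1381×591×25 mm with its upper surface at z = 746 mm. It stands on four 78×78 mm square legs, each inset 44 mm from the nearest pair of top edges, running from the floor to the underside of the top.

B is a four-legged stool. The seat is 271×347 mm, 35 mm thick, top at z = 397 mm. It stands on four round legs, each 30 mm in diameter, from z = 0 to the seat underside, each leg's axis is inset half a diameter from the nearest pair of seat edges (so the leg's bounding box is flush with the corner).

C is a rectangular door frame: two vertical jambs of 52×158 mm section, 2151 mm tall, with a clear opening 936 mm wide between their inner faces. A header 48 mm tall and 158 mm deep lies on top of the jambs and spans the full outside width.

Four stools sit around the table at the −y, +y, −x, +x sides. The door frame is on top of the table.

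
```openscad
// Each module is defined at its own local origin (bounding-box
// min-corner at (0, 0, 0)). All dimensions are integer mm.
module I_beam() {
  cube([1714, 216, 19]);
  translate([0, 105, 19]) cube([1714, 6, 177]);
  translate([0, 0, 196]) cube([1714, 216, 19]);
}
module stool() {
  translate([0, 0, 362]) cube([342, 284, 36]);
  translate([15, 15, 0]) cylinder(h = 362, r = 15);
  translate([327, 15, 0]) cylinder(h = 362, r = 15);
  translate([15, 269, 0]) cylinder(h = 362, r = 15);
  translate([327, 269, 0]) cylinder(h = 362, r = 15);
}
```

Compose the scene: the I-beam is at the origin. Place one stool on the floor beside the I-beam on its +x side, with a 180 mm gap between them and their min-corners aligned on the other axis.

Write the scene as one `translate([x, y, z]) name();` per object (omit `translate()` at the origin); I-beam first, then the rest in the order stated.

I_beam();
translate([1894, 0, 0]) stool();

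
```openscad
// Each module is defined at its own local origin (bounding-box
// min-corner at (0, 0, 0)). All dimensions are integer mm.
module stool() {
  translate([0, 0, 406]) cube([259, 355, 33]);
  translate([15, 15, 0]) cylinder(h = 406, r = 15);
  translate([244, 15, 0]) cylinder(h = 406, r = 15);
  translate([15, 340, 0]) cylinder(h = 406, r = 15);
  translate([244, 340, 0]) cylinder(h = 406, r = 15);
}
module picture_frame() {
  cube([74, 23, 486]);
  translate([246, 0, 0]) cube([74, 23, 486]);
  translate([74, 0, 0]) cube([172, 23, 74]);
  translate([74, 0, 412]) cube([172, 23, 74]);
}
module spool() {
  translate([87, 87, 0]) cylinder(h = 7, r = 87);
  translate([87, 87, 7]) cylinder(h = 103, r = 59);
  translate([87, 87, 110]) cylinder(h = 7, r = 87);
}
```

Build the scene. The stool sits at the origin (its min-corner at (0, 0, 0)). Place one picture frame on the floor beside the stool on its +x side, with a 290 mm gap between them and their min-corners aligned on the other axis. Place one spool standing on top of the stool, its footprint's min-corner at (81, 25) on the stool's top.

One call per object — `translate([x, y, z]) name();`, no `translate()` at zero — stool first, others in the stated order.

stool();
translate([549, 0, 0]) picture_frame();
translate([81, 25, 439]) spool();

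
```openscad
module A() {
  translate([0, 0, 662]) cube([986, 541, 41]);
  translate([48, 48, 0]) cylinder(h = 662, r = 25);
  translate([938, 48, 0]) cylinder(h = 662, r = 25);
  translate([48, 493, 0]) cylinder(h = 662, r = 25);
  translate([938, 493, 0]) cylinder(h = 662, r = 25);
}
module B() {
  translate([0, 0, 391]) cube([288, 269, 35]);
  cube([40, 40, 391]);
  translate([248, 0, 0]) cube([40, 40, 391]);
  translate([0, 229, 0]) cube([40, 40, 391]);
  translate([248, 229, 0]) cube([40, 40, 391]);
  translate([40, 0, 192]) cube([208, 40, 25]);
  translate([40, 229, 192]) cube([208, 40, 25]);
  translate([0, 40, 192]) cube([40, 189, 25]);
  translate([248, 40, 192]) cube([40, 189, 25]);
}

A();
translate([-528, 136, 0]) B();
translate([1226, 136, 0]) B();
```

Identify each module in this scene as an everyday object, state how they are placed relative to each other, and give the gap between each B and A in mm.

A is a table. B is a stool. Two stools sit around the table at the −x, +x sides. The gap between each stool and the table is 240 mm.

Each stool's nearest face is 240 mm from the table's bounding box.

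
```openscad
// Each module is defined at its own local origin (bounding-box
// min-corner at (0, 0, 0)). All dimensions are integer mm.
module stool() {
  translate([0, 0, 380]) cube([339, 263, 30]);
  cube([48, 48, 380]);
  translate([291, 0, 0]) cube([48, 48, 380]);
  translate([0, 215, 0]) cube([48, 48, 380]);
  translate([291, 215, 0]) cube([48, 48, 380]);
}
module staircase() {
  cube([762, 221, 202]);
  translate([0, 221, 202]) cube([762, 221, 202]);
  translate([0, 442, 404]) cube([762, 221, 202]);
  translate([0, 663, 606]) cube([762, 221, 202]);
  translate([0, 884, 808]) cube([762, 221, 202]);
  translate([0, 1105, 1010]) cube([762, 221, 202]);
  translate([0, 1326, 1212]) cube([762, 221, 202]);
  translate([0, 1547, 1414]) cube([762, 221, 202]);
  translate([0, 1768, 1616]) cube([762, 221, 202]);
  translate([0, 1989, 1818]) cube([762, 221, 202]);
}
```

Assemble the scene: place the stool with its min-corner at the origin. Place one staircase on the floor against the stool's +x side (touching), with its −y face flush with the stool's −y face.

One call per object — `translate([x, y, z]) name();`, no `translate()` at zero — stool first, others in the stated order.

stool();
translate([339, 0, 0]) staircase();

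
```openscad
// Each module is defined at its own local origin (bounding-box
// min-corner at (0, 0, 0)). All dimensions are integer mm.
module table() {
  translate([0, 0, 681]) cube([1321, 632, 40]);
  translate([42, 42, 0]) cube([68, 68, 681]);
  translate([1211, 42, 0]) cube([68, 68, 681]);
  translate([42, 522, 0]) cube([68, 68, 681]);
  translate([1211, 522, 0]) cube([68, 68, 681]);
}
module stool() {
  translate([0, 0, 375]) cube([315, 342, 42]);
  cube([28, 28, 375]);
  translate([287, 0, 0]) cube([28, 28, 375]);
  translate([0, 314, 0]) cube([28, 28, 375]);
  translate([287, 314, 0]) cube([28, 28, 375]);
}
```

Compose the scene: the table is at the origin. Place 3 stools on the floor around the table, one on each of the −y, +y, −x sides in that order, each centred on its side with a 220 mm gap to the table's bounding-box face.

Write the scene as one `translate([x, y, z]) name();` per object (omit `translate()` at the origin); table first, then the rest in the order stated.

table();
translate([503, -562, 0]) stool();
translate([503, 852, 0]) stool();
translate([-535, 145, 0]) stool();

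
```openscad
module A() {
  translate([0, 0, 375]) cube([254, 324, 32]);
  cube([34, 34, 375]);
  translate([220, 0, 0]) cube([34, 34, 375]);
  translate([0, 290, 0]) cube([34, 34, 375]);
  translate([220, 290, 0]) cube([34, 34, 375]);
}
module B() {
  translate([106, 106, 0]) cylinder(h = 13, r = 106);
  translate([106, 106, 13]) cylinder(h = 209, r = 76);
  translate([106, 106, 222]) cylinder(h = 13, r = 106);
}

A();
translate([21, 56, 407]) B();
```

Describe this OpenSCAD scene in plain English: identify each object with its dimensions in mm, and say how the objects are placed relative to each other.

A is a simple wooden stool: a rectangular seat 254 mm (x) by 324 mm (y), 32 mm thick, top face at z = 407 mm, on four square legs, each 34×34 mm in cross-section. The legs rest on z = 0, each flush with a corner of the seat.

B is a spool: two coaxial disc flanges of radius 106 mm and thickness 13 mm, joined by a core cylinder of radius 76 mm and height 209 mm. The lower flange rests on z = 0 and the three cylinders share a vertical axis.

The spool is on top of the stool, centred.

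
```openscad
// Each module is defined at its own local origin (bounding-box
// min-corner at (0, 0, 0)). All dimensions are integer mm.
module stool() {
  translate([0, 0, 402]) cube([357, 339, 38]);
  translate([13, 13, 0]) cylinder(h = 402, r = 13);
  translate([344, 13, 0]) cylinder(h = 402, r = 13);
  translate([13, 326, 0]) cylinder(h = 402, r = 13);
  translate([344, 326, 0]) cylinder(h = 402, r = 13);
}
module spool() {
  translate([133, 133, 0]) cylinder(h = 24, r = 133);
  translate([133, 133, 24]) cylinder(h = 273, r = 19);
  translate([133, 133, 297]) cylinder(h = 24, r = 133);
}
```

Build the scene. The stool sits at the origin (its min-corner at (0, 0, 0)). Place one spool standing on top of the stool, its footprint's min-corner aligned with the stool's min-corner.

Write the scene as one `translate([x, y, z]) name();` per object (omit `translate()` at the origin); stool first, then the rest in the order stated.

stool();
translate([0, 0, 440]) spool();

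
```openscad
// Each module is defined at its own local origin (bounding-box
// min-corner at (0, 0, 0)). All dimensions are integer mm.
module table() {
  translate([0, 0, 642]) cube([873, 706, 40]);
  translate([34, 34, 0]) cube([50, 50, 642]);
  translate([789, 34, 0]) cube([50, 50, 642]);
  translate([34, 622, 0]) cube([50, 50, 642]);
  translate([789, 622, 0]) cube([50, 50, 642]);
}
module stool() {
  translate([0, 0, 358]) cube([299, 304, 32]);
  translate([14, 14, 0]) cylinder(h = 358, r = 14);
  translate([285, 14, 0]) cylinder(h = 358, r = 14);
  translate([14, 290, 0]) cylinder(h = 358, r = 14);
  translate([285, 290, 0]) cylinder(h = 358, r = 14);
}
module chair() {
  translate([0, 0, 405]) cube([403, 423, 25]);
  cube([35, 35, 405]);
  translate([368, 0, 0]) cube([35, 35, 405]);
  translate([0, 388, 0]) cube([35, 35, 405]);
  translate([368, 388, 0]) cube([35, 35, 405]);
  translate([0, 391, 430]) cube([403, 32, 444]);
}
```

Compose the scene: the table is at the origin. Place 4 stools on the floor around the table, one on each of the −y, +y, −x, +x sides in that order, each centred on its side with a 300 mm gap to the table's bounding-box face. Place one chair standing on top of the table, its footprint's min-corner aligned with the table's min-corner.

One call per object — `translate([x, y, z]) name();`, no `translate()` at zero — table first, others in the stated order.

table();
translate([287, -604, 0]) stool();
translate([287, 1006, 0]) stool();
translate([-599, 201, 0]) stool();
translate([1173, 201, 0]) stool();
translate([0, 0, 682]) chair();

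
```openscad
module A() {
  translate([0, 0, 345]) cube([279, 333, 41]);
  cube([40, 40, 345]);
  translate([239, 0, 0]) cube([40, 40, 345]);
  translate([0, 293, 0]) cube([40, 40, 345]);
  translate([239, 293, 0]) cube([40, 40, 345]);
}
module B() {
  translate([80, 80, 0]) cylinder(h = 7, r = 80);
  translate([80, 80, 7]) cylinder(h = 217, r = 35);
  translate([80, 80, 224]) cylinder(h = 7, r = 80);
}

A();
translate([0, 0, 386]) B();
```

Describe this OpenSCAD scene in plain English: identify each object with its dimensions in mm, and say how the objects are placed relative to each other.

A is a four-legged stool. The seat is a 279×333×41 mm slab whose top surface is at z = 386 mm; four square legs, each 40×40 mm in cross-section, run from the floor (z = 0) to the underside of the seat, each flush with a corner of the seat.

B is a spool: two coaxial disc flanges of radius 80 mm and thickness 7 mm, joined by a core cylinder of radius 35 mm and height 217 mm. The lower flange rests on z = 0 and the three cylinders share a vertical axis.

The spool is on top of the stool.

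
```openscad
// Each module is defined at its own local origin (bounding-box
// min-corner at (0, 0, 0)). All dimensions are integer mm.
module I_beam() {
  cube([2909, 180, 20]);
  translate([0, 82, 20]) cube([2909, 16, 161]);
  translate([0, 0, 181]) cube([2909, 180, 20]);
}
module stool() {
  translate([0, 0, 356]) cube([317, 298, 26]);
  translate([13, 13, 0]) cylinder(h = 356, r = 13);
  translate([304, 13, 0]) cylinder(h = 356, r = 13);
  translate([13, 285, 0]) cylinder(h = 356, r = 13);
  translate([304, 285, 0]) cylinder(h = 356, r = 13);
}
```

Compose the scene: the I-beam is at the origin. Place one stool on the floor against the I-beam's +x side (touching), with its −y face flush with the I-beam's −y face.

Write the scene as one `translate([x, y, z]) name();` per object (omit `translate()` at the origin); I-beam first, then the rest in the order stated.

I_beam();
translate([2909, 0, 0]) stool();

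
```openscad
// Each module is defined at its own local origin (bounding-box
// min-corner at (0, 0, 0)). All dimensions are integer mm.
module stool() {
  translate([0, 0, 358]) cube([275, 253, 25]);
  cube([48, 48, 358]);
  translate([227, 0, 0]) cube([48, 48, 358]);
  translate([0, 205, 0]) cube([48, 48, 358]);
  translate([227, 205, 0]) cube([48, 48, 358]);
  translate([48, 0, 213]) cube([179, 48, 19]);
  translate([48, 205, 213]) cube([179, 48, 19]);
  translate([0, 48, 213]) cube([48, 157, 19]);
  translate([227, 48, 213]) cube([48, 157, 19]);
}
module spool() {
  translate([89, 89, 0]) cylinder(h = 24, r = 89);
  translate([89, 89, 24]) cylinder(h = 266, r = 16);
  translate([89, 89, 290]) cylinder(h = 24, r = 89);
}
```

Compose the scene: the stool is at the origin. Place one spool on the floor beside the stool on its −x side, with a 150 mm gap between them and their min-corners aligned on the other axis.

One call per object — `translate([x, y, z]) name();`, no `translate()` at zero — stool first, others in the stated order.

stool();
translate([-328, 0, 0]) spool();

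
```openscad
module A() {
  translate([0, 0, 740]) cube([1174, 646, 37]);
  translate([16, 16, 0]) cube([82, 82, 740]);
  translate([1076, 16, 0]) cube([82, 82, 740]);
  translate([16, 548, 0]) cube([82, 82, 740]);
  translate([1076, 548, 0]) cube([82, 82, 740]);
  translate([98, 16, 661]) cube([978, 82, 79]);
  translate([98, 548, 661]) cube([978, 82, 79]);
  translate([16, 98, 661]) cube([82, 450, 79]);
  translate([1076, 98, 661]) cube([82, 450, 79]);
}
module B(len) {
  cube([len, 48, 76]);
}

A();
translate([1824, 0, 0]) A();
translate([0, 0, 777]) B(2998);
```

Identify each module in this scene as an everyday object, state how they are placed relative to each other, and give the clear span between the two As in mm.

Second table starts at x = 1824; first ends at x = 1174; clear span = 1824 − 1174 = 650 mm.

A is a table. B is a beam. A beam spans the tops of two tables. The clear span between the two tables is 650 mm.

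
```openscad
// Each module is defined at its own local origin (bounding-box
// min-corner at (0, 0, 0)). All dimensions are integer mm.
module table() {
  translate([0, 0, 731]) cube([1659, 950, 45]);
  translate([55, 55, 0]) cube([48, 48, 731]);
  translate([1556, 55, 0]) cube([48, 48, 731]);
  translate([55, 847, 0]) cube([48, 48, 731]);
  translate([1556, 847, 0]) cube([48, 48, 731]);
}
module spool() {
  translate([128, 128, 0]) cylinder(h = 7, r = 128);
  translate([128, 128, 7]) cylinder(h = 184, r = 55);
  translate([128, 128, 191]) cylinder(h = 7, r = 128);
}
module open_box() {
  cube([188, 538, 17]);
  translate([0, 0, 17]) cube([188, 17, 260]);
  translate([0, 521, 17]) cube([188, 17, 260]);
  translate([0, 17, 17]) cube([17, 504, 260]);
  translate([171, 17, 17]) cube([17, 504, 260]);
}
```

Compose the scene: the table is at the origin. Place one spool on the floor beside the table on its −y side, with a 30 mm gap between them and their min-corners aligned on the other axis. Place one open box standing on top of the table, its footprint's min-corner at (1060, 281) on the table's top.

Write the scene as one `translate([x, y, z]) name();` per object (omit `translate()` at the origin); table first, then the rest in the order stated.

table();
translate([0, -286, 0]) spool();
translate([1060, 281, 776]) open_box();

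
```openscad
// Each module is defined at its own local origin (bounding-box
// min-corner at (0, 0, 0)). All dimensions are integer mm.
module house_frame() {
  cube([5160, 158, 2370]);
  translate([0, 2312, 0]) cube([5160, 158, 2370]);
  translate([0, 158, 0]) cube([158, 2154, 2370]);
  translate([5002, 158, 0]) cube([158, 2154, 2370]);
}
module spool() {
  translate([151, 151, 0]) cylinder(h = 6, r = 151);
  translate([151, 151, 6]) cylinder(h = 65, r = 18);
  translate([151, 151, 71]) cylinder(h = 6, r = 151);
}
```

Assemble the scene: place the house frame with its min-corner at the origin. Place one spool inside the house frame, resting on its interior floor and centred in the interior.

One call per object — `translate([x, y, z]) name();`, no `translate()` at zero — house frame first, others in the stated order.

house_frame();
translate([2429, 1084, 0]) spool();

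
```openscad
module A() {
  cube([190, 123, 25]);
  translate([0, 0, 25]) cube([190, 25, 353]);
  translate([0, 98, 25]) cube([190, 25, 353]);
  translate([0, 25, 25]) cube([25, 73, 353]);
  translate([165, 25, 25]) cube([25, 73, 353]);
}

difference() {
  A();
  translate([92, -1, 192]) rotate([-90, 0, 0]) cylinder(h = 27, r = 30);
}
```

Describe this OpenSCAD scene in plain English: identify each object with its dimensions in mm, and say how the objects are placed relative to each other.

A is an open-topped rectangular box: outside dimensions 190×123×378 mm, with a uniform wall and base thickness of 25 mm. The base is a full 190×123 slab on the floor; four walls sit on top of the base. The front and back walls (the −y and +y sides) span the full width; the two side walls fit between them.

The open box has a circular hole of radius 30 mm through its front wall, centred at (x = 92, z = 192).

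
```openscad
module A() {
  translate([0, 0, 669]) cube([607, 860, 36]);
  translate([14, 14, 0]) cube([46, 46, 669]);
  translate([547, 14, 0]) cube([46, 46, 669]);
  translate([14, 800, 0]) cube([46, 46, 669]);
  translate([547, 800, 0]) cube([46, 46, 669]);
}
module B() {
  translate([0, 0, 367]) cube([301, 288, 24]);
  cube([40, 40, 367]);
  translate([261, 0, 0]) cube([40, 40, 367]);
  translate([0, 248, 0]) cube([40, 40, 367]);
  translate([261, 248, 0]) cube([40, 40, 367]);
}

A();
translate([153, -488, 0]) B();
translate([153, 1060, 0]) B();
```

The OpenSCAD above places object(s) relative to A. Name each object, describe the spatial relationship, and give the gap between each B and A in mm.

A is a table. B is a stool. Two stools sit around the table at the −y, +y sides. The gap between each stool and the table is 200 mm.

Each stool's nearest face is 200 mm from the table's bounding box.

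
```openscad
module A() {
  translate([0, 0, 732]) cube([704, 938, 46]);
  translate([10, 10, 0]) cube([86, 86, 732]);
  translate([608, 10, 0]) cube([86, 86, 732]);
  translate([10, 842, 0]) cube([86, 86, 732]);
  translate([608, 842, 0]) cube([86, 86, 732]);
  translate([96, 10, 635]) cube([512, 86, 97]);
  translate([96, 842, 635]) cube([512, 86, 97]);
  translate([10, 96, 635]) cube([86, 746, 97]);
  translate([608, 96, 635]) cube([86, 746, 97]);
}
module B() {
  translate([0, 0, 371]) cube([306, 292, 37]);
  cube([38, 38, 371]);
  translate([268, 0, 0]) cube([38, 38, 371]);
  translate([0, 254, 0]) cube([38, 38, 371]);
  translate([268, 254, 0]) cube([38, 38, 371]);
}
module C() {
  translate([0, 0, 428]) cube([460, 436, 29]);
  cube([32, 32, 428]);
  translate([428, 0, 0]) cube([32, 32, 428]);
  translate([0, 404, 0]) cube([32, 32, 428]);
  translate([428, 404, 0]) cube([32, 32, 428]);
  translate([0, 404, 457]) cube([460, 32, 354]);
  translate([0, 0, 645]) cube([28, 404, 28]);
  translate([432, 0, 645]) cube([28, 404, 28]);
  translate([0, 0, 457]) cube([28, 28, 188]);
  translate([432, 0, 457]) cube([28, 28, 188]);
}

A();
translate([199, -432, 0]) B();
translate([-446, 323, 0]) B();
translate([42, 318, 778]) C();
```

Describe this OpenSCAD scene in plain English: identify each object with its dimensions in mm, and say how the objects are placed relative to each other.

A is a table with a 704×938 mm rectangular top, 46 mm thick, top surface at z = 778 mm, supported by four 86×86 mm square legs, each inset 10 mm from the nearest pair of top edges, running from the floor. Four apron rails, 86 mm thick and 97 mm tall, run between adjacent legs with their top edges flush with the underside of the top and their outer faces flush with the legs' outer faces.

B is a four-legged stool. The seat is 306×292 mm, 37 mm thick, top at z = 408 mm. It stands on four square legs, each 38×38 mm in cross-section, from z = 0 to the seat underside, each flush with a corner of the seat.

C is a chair. The seat is a 460×436×29 mm slab with its top at z = 457 mm, on four 32×32 mm corner legs (flush with the seat edges, standing on z = 0). A flat backrest 32 mm thick, 354 mm tall, spans the full seat width and rises from the seat top along its +y edge, rear face flush with the rear of the seat. Two armrests of 28×28 mm section run along each side from the seat's front edge to the front of the backrest, top faces 216 mm above the seat top and outer faces flush with the seat's x-edges; a 28×28 mm post under the front of each armrest stands on the seat at the front corner.

Two stools sit around the table at the −y, −x sides. The chair is on top of the table.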